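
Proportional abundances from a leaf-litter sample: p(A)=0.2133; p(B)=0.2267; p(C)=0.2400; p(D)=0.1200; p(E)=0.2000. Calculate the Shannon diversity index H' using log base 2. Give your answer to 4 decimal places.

Each pᵢ log₂ pᵢ term (working shown to 6 dp, full precision carried): 0.2133×(-2.229044)=-0.475455, 0.2267×(-2.141144)=-0.485397, 0.24×(-2.058894)=-0.494134, 0.12×(-3.058894)=-0.367067, 0.2×(-2.321928)=-0.464386.
Sum = -2.286440, so H' = 2.2864.

2.2864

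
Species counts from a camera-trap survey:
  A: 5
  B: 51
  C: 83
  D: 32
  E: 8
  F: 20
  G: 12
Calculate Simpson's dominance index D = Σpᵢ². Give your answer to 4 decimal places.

Total N = 5+51+83+32+8+20+12 = 211, so the proportions are 0.023697, 0.241706, 0.393365, 0.151659, 0.037915, 0.094787, 0.056872 (working shown to 6 dp, full precision carried).
D = 0.023697² + 0.241706² + 0.393365² + 0.151659² + 0.037915² + 0.094787² + 0.056872² = 0.000562 + 0.058422 + 0.154736 + 0.023000 + 0.001438 + 0.008985 + 0.003234 = 0.250376.
To 4 decimal places, D = 0.2504.

0.2504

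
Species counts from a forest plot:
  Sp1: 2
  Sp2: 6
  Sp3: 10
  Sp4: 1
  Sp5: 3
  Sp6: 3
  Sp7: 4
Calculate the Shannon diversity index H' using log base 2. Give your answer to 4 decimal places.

2.5049

Total N = 2+6+10+1+3+3+4 = 29, so the proportions are 0.068966, 0.206897, 0.344828, 0.034483, 0.103448, 0.103448, 0.137931 (working shown to 6 dp, full precision carried).
Each pᵢ log₂ pᵢ term: 0.068966×(-3.857981)=-0.266068, 0.206897×(-2.273018)=-0.470280, 0.344828×(-1.536053)=-0.529673, 0.034483×(-4.857981)=-0.167517, 0.103448×(-3.273018)=-0.338588, 0.103448×(-3.273018)=-0.338588, 0.137931×(-2.857981)=-0.394204.
Sum = -2.504918, so H' = 2.5049.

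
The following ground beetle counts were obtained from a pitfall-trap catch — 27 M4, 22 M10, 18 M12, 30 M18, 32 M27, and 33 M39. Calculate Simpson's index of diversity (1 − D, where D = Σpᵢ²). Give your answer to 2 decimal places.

Total N = 27+22+18+30+32+33 = 162, so the proportions are 0.1667, 0.1358, 0.1111, 0.1852, 0.1975, 0.2037 (working shown to 4 dp, full precision carried).
D = 0.1667² + 0.1358² + 0.1111² + 0.1852² + 0.1975² + 0.2037² = 0.0278 + 0.0184 + 0.0123 + 0.0343 + 0.0390 + 0.0415 = 0.1734.
So 1 − D = 0.8266, i.e. 0.83 to 2 decimal places.

0.83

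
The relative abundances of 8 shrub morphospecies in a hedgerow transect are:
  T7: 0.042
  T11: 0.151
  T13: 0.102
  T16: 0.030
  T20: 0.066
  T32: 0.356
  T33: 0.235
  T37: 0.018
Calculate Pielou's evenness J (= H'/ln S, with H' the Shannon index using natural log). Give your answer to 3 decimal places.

0.825

H' = −Σ pᵢ ln pᵢ = −((-0.13314) + (-0.28546) + (-0.23284) + (-0.10520) + (-0.17939) + (-0.36769) + (-0.34032) + (-0.07231)) = 1.71636 (working shown to 5 dp, full precision carried).
With S = 8 species, ln S = 2.07944, so J = 1.71636/2.07944 = 0.82539, i.e. 0.825 to 3 decimal places.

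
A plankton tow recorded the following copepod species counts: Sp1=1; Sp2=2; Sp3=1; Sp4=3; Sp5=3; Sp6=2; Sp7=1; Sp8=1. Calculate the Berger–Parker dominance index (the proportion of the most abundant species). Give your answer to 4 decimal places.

0.2143

Total N = 1+2+1+3+3+2+1+1 = 14, so the proportions are 0.071429, 0.142857, 0.071429, 0.214286, 0.214286, 0.142857, 0.071429, 0.071429 (working shown to 6 dp, full precision carried).
The largest proportion is 0.214286, i.e. d = 0.2143 to 4 decimal places.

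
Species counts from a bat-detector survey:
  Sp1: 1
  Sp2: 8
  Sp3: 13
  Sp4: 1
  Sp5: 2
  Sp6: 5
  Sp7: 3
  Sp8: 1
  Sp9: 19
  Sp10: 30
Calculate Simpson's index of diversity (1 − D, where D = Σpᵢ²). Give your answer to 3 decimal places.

Total N = 1+8+13+1+2+5+3+1+19+30 = 83, so the proportions are 0.01205, 0.09639, 0.15663, 0.01205, 0.0241, 0.06024, 0.03614, 0.01205, 0.22892, 0.36145 (working shown to 5 dp, full precision carried).
D = 0.01205² + 0.09639² + 0.15663² + 0.01205² + 0.0241² + 0.06024² + 0.03614² + 0.01205² + 0.22892² + 0.36145² = 0.00015 + 0.00929 + 0.02453 + 0.00015 + 0.00058 + 0.00363 + 0.00131 + 0.00015 + 0.05240 + 0.13064 = 0.22282.
So 1 − D = 0.77718, i.e. 0.777 to 3 decimal places.

0.777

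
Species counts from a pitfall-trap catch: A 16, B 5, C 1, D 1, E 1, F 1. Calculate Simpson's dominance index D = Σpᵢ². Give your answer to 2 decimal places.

0.46

Total N = 16+5+1+1+1+1 = 25, so the proportions are 0.64, 0.2, 0.04, 0.04, 0.04, 0.04 (working shown to 4 dp, full precision carried).
D = 0.64² + 0.2² + 0.04² + 0.04² + 0.04² + 0.04² = 0.4096 + 0.0400 + 0.0016 + 0.0016 + 0.0016 + 0.0016 = 0.4560.
To 2 decimal places, D = 0.46.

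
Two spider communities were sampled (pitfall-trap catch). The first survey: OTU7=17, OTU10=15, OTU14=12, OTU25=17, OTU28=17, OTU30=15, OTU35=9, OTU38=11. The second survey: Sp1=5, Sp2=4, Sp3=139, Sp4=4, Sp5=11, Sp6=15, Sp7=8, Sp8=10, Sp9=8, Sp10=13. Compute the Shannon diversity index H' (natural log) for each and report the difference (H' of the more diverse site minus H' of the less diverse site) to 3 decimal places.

The first survey: N=113, proportions 0.150442, 0.132743, 0.106195, 0.150442, 0.150442, 0.132743, 0.079646, 0.097345, giving H' = 2.057422 (working shown to 6 dp, full precision carried).
The second survey: N=217, proportions 0.023041, 0.018433, 0.640553, 0.018433, 0.050691, 0.069124, 0.036866, 0.046083, 0.036866, 0.059908, giving H' = 1.409076.
Difference = |2.057422 − 1.409076| = 0.648346, i.e. 0.648 to 3 decimal places.

0.648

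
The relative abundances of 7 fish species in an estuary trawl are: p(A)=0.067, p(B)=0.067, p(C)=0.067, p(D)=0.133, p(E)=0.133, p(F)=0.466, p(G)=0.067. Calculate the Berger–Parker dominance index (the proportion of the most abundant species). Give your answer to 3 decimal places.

The largest proportion is 0.466, i.e. d = 0.466 to 3 decimal places.

0.466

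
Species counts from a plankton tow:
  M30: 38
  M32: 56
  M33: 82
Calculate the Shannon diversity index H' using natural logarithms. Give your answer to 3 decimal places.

1.051

Total N = 38+56+82 = 176, so the proportions are 0.21591, 0.31818, 0.46591 (working shown to 5 dp, full precision carried).
Each pᵢ ln pᵢ term: 0.21591×(-1.53290)=-0.33097, 0.31818×(-1.14513)=-0.36436, 0.46591×(-0.76376)=-0.35584.
Sum = -1.05117, so H' = 1.051.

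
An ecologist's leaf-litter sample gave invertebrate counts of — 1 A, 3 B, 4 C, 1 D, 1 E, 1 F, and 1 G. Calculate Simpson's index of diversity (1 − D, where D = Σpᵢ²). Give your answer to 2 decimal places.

Total N = 1+3+4+1+1+1+1 = 12, so the proportions are 0.0833, 0.25, 0.3333, 0.0833, 0.0833, 0.0833, 0.0833 (working shown to 4 dp, full precision carried).
D = 0.0833² + 0.25² + 0.3333² + 0.0833² + 0.0833² + 0.0833² + 0.0833² = 0.0069 + 0.0625 + 0.1111 + 0.0069 + 0.0069 + 0.0069 + 0.0069 = 0.2083.
So 1 − D = 0.7917, i.e. 0.79 to 2 decimal places.

0.79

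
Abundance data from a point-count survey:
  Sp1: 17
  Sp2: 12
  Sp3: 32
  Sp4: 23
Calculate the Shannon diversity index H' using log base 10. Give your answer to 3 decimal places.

0.575

Total N = 17+12+32+23 = 84, so the proportions are 0.20238, 0.14286, 0.38095, 0.27381 (working shown to 5 dp, full precision carried).
Each pᵢ log₁₀ pᵢ term: 0.20238×(-0.69383)=-0.14042, 0.14286×(-0.84510)=-0.12073, 0.38095×(-0.41913)=-0.15967, 0.27381×(-0.56255)=-0.15403.
Sum = -0.57485, so H' = 0.575.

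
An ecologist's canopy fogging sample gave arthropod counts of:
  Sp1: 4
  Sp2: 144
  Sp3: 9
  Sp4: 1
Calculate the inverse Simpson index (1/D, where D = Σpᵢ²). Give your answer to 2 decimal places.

Total N = 4+144+9+1 = 158, so the proportions are 0.02532, 0.91139, 0.05696, 0.00633 (working shown to 5 dp, full precision carried).
D = 0.02532² + 0.91139² + 0.05696² + 0.00633² = 0.00064 + 0.83064 + 0.00324 + 0.00004 = 0.83456.
So 1/D = 1.1982, i.e. 1.20 to 2 decimal places.

1.20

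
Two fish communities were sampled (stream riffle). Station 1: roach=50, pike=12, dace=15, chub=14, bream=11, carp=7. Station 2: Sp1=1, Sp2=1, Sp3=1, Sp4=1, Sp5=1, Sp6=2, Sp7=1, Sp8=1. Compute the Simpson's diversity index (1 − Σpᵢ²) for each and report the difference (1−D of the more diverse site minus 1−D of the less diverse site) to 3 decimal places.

Station 1: N=109, proportions 0.45872, 0.11009, 0.13761, 0.12844, 0.10092, 0.06422, giving 1−D = 0.72772 (working shown to 5 dp, full precision carried).
Station 2: N=9, proportions 0.11111, 0.11111, 0.11111, 0.11111, 0.11111, 0.22222, 0.11111, 0.11111, giving 1−D = 0.86420.
Difference = |0.72772 − 0.86420| = 0.13648, i.e. 0.136 to 3 decimal places.

0.136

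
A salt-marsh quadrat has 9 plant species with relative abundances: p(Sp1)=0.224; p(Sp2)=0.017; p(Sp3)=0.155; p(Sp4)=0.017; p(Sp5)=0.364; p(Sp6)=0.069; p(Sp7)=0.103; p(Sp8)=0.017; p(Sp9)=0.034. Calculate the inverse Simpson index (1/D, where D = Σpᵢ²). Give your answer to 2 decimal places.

4.46

D = 0.224² + 0.017² + 0.155² + 0.017² + 0.364² + 0.069² + 0.103² + 0.017² + 0.034² = 0.050176 + 0.000289 + 0.024025 + 0.000289 + 0.132496 + 0.004761 + 0.010609 + 0.000289 + 0.001156 = 0.224090 (working shown to 6 dp, full precision carried).
So 1/D = 4.4625, i.e. 4.46 to 2 decimal places.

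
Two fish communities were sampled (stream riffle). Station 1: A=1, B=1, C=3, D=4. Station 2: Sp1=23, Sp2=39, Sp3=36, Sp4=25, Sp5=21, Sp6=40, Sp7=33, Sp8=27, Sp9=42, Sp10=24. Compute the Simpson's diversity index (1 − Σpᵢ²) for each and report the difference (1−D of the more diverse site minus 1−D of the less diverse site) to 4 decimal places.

0.2275

Station 1: N=9, proportions 0.111111, 0.111111, 0.333333, 0.444444, giving 1−D = 0.666667 (working shown to 6 dp, full precision carried).
Station 2: N=310, proportions 0.074194, 0.125806, 0.116129, 0.080645, 0.067742, 0.129032, 0.106452, 0.087097, 0.135484, 0.077419, giving 1−D = 0.894173.
Difference = |0.666667 − 0.894173| = 0.227506, i.e. 0.2275 to 4 decimal places.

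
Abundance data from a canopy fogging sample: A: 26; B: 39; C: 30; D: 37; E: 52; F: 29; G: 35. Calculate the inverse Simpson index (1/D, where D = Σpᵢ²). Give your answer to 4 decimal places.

6.6592

Total N = 26+39+30+37+52+29+35 = 248, so the proportions are 0.10483871, 0.15725806, 0.12096774, 0.14919355, 0.20967742, 0.11693548, 0.14112903 (working shown to 8 dp, full precision carried).
D = 0.10483871² + 0.15725806² + 0.12096774² + 0.14919355² + 0.20967742² + 0.11693548² + 0.14112903² = 0.01099116 + 0.02473010 + 0.01463319 + 0.02225871 + 0.04396462 + 0.01367391 + 0.01991740 = 0.15016909.
So 1/D = 6.659160, i.e. 6.6592 to 4 decimal places.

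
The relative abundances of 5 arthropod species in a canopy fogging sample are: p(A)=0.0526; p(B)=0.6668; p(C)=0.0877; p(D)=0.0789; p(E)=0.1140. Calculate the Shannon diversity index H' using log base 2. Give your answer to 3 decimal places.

1.568

Each pᵢ log₂ pᵢ term (working shown to 5 dp, full precision carried): 0.0526×(-4.24879)=-0.22349, 0.6668×(-0.58467)=-0.38986, 0.0877×(-3.51128)=-0.30794, 0.0789×(-3.66383)=-0.28908, 0.114×(-3.13289)=-0.35715.
Sum = -1.56751, so H' = 1.568.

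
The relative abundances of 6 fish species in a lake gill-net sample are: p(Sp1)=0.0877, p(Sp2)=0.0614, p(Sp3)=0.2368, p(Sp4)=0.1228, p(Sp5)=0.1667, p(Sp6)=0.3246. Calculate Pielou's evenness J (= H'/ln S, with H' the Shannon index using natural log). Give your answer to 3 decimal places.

H' = −Σ pᵢ ln pᵢ = −((-0.21345) + (-0.17133) + (-0.34112) + (-0.25754) + (-0.29865) + (-0.36523)) = 1.64731 (working shown to 5 dp, full precision carried).
With S = 6 species, ln S = 1.79176, so J = 1.64731/1.79176 = 0.91938, i.e. 0.919 to 3 decimal places.

0.919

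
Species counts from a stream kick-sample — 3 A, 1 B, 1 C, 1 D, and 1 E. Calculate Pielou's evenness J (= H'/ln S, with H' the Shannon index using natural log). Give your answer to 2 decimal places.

0.92

Total N = 3+1+1+1+1 = 7, so the proportions are 0.4286, 0.1429, 0.1429, 0.1429, 0.1429 (working shown to 4 dp, full precision carried).
H' = −Σ pᵢ ln pᵢ = −((-0.3631) + (-0.2780) + (-0.2780) + (-0.2780) + (-0.2780)) = 1.4751.
With S = 5 species, ln S = 1.6094, so J = 1.4751/1.6094 = 0.9165, i.e. 0.92 to 2 decimal places.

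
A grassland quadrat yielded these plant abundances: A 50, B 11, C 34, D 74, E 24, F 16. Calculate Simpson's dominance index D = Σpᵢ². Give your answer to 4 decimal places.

Total N = 50+11+34+74+24+16 = 209, so the proportions are 0.239234, 0.052632, 0.162679, 0.354067, 0.114833, 0.076555 (working shown to 6 dp, full precision carried).
D = 0.239234² + 0.052632² + 0.162679² + 0.354067² + 0.114833² + 0.076555² = 0.057233 + 0.002770 + 0.026465 + 0.125363 + 0.013187 + 0.005861 = 0.230878.
To 4 decimal places, D = 0.2309.

0.2309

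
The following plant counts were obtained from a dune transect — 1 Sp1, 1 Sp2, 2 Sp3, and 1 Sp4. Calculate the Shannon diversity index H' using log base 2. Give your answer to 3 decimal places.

1.922

Total N = 1+1+2+1 = 5, so the proportions are 0.2, 0.2, 0.4, 0.2 (working shown to 5 dp, full precision carried).
Each pᵢ log₂ pᵢ term: 0.2×(-2.32193)=-0.46439, 0.2×(-2.32193)=-0.46439, 0.4×(-1.32193)=-0.52877, 0.2×(-2.32193)=-0.46439.
Sum = -1.92193, so H' = 1.922.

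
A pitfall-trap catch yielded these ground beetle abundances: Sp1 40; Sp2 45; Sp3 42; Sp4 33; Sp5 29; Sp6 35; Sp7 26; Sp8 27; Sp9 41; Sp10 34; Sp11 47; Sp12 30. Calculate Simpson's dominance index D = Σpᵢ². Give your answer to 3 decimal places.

Total N = 40+45+42+33+29+35+26+27+41+34+47+30 = 429, so the proportions are 0.09324, 0.1049, 0.0979, 0.07692, 0.0676, 0.08159, 0.06061, 0.06294, 0.09557, 0.07925, 0.10956, 0.06993 (working shown to 5 dp, full precision carried).
D = 0.09324² + 0.1049² + 0.0979² + 0.07692² + 0.0676² + 0.08159² + 0.06061² + 0.06294² + 0.09557² + 0.07925² + 0.10956² + 0.06993² = 0.00869 + 0.01100 + 0.00958 + 0.00592 + 0.00457 + 0.00666 + 0.00367 + 0.00396 + 0.00913 + 0.00628 + 0.01200 + 0.00489 = 0.08637.
To 3 decimal places, D = 0.086.

0.086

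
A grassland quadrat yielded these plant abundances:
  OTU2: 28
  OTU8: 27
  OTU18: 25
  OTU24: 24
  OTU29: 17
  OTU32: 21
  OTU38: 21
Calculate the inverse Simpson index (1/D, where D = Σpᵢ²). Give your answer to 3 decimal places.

Total N = 28+27+25+24+17+21+21 = 163, so the proportions are 0.1717791, 0.1656442, 0.1533742, 0.1472393, 0.1042945, 0.1288344, 0.1288344 (working shown to 7 dp, full precision carried).
D = 0.1717791² + 0.1656442² + 0.1533742² + 0.1472393² + 0.1042945² + 0.1288344² + 0.1288344² = 0.0295081 + 0.0274380 + 0.0235237 + 0.0216794 + 0.0108773 + 0.0165983 + 0.0165983 = 0.1462230.
So 1/D = 6.83887, i.e. 6.839 to 3 decimal places.

6.839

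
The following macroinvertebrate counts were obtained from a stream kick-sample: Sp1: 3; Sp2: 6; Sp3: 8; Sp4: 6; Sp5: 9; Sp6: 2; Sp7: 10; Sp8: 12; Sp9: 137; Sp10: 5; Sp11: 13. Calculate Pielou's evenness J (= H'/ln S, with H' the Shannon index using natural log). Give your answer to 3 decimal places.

0.590

Total N = 3+6+8+6+9+2+10+12+137+5+13 = 211, so the proportions are 0.01422, 0.02844, 0.03791, 0.02844, 0.04265, 0.00948, 0.04739, 0.05687, 0.64929, 0.0237, 0.06161 (working shown to 5 dp, full precision carried).
H' = −Σ pᵢ ln pᵢ = −((-0.06047) + (-0.10124) + (-0.12407) + (-0.10124) + (-0.13456) + (-0.04416) + (-0.14452) + (-0.16305) + (-0.28041) + (-0.08868) + (-0.17171)) = 1.41410.
With S = 11 species, ln S = 2.39790, so J = 1.41410/2.39790 = 0.58972, i.e. 0.590 to 3 decimal places.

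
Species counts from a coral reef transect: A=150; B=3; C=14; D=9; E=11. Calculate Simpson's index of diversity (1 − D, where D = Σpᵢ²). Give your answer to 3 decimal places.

Total N = 150+3+14+9+11 = 187, so the proportions are 0.80214, 0.01604, 0.07487, 0.04813, 0.05882 (working shown to 5 dp, full precision carried).
D = 0.80214² + 0.01604² + 0.07487² + 0.04813² + 0.05882² = 0.64343 + 0.00026 + 0.00560 + 0.00232 + 0.00346 = 0.65507.
So 1 − D = 0.34493, i.e. 0.345 to 3 decimal places.

0.345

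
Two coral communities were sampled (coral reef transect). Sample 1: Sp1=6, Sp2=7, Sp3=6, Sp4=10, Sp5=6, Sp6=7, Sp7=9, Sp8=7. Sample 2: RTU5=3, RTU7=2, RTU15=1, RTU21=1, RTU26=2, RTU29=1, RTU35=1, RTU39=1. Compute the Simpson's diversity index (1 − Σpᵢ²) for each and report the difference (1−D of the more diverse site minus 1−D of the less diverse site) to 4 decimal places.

Sample 1: N=58, proportions 0.103448, 0.12069, 0.103448, 0.172414, 0.103448, 0.12069, 0.155172, 0.12069, giving 1−D = 0.870392 (working shown to 6 dp, full precision carried).
Sample 2: N=12, proportions 0.25, 0.166667, 0.083333, 0.083333, 0.166667, 0.083333, 0.083333, 0.083333, giving 1−D = 0.847222.
Difference = |0.870392 − 0.847222| = 0.023170, i.e. 0.0232 to 4 decimal places.

0.0232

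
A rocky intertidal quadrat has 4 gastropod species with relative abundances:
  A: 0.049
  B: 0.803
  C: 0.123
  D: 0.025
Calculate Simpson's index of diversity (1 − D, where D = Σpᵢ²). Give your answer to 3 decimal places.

0.337

D = 0.049² + 0.803² + 0.123² + 0.025² = 0.00240 + 0.64481 + 0.01513 + 0.00063 = 0.66296 (working shown to 5 dp, full precision carried).
So 1 − D = 0.33704, i.e. 0.337 to 3 decimal places.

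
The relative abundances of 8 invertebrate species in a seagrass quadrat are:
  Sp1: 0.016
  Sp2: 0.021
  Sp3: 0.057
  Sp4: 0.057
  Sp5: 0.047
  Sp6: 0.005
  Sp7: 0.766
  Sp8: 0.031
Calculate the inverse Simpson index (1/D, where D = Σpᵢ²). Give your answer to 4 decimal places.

1.6746

D = 0.016² + 0.021² + 0.057² + 0.057² + 0.047² + 0.005² + 0.766² + 0.031² = 0.0002560 + 0.0004410 + 0.0032490 + 0.0032490 + 0.0022090 + 0.0000250 + 0.5867560 + 0.0009610 = 0.5971460 (working shown to 7 dp, full precision carried).
So 1/D = 1.674632, i.e. 1.6746 to 4 decimal places.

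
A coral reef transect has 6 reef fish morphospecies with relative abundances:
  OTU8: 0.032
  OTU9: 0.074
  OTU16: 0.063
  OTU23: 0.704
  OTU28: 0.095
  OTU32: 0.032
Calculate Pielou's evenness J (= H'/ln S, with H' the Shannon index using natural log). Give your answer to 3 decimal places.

0.590

H' = −Σ pᵢ ln pᵢ = −((-0.11014) + (-0.19267) + (-0.17417) + (-0.24709) + (-0.22362) + (-0.11014)) = 1.05784 (working shown to 5 dp, full precision carried).
With S = 6 species, ln S = 1.79176, so J = 1.05784/1.79176 = 0.59039, i.e. 0.590 to 3 decimal places.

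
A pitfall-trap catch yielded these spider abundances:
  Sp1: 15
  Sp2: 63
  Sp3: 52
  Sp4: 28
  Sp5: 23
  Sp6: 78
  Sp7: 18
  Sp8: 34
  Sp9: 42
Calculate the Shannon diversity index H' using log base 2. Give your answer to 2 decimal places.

Total N = 15+63+52+28+23+78+18+34+42 = 353, so the proportions are 0.0425, 0.1785, 0.1473, 0.0793, 0.0652, 0.221, 0.051, 0.0963, 0.119 (working shown to 4 dp, full precision carried).
Each pᵢ log₂ pᵢ term: 0.0425×(-4.5566)=-0.1936, 0.1785×(-2.4862)=-0.4437, 0.1473×(-2.7631)=-0.4070, 0.0793×(-3.6562)=-0.2900, 0.0652×(-3.9400)=-0.2567, 0.221×(-2.1781)=-0.4813, 0.051×(-4.2936)=-0.2189, 0.0963×(-3.3761)=-0.3252, 0.119×(-3.0712)=-0.3654.
Sum = -2.9819, so H' = 2.98.

2.98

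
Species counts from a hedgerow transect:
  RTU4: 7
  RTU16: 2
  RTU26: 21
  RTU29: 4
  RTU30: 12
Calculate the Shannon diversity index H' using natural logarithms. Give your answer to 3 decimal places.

Total N = 7+2+21+4+12 = 46, so the proportions are 0.15217, 0.04348, 0.45652, 0.08696, 0.26087 (working shown to 5 dp, full precision carried).
Each pᵢ ln pᵢ term: 0.15217×(-1.88273)=-0.28650, 0.04348×(-3.13549)=-0.13633, 0.45652×(-0.78412)=-0.35797, 0.08696×(-2.44235)=-0.21238, 0.26087×(-1.34373)=-0.35054.
Sum = -1.34371, so H' = 1.344.

1.344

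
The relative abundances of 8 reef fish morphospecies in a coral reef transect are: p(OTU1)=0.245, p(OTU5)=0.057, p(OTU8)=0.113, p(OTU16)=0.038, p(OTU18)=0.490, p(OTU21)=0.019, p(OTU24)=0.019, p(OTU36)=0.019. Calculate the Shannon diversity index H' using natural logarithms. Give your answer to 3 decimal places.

1.454

Each pᵢ ln pᵢ term (working shown to 5 dp, full precision carried): 0.245×(-1.40650)=-0.34459, 0.057×(-2.86470)=-0.16329, 0.113×(-2.18037)=-0.24638, 0.038×(-3.27017)=-0.12427, 0.49×(-0.71335)=-0.34954, 0.019×(-3.96332)=-0.07530, 0.019×(-3.96332)=-0.07530, 0.019×(-3.96332)=-0.07530.
Sum = -1.45398, so H' = 1.454.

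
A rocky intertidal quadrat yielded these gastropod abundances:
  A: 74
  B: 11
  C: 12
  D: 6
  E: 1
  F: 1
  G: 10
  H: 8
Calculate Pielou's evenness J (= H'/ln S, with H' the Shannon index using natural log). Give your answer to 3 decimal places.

0.652

Total N = 74+11+12+6+1+1+10+8 = 123, so the proportions are 0.60163, 0.08943, 0.09756, 0.04878, 0.00813, 0.00813, 0.0813, 0.06504 (working shown to 5 dp, full precision carried).
H' = −Σ pᵢ ln pᵢ = −((-0.30570) + (-0.21591) + (-0.22705) + (-0.14734) + (-0.03912) + (-0.03912) + (-0.20403) + (-0.17774)) = 1.35602.
With S = 8 species, ln S = 2.07944, so J = 1.35602/2.07944 = 0.65211, i.e. 0.652 to 3 decimal places.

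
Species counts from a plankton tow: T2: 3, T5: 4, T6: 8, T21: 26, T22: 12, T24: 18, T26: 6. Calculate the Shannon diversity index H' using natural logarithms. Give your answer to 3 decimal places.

1.710

Total N = 3+4+8+26+12+18+6 = 77, so the proportions are 0.03896, 0.05195, 0.1039, 0.33766, 0.15584, 0.23377, 0.07792 (working shown to 5 dp, full precision carried).
Each pᵢ ln pᵢ term: 0.03896×(-3.24519)=-0.12644, 0.05195×(-2.95751)=-0.15364, 0.1039×(-2.26436)=-0.23526, 0.33766×(-1.08571)=-0.36660, 0.15584×(-1.85890)=-0.28970, 0.23377×(-1.45343)=-0.33976, 0.07792×(-2.55205)=-0.19886.
Sum = -1.71026, so H' = 1.710.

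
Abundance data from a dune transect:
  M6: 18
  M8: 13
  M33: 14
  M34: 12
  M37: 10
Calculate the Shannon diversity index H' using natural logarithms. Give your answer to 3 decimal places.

Total N = 18+13+14+12+10 = 67, so the proportions are 0.26866, 0.19403, 0.20896, 0.1791, 0.14925 (working shown to 5 dp, full precision carried).
Each pᵢ ln pᵢ term: 0.26866×(-1.31432)=-0.35310, 0.19403×(-1.63974)=-0.31816, 0.20896×(-1.56564)=-0.32715, 0.1791×(-1.71979)=-0.30802, 0.14925×(-1.90211)=-0.28390.
Sum = -1.59033, so H' = 1.590.

1.590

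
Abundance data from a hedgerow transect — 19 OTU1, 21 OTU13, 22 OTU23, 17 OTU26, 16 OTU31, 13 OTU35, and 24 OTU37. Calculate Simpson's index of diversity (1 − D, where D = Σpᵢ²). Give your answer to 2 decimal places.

Total N = 19+21+22+17+16+13+24 = 132, so the proportions are 0.1439, 0.1591, 0.1667, 0.1288, 0.1212, 0.0985, 0.1818 (working shown to 4 dp, full precision carried).
D = 0.1439² + 0.1591² + 0.1667² + 0.1288² + 0.1212² + 0.0985² + 0.1818² = 0.0207 + 0.0253 + 0.0278 + 0.0166 + 0.0147 + 0.0097 + 0.0331 = 0.1478.
So 1 − D = 0.8522, i.e. 0.85 to 2 decimal places.

0.85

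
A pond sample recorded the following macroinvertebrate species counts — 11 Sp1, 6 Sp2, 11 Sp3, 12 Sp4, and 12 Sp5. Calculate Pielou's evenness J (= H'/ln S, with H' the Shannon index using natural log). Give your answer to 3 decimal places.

0.984

Total N = 11+6+11+12+12 = 52, so the proportions are 0.21154, 0.11538, 0.21154, 0.23077, 0.23077 (working shown to 5 dp, full precision carried).
H' = −Σ pᵢ ln pᵢ = −((-0.32859) + (-0.24917) + (-0.32859) + (-0.33839) + (-0.33839)) = 1.58313.
With S = 5 species, ln S = 1.60944, so J = 1.58313/1.60944 = 0.98365, i.e. 0.984 to 3 decimal places.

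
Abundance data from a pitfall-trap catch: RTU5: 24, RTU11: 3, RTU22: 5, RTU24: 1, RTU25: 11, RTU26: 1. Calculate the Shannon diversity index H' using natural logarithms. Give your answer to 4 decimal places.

Total N = 24+3+5+1+11+1 = 45, so the proportions are 0.533333, 0.066667, 0.111111, 0.022222, 0.244444, 0.022222 (working shown to 6 dp, full precision carried).
Each pᵢ ln pᵢ term: 0.533333×(-0.628609)=-0.335258, 0.066667×(-2.708050)=-0.180537, 0.111111×(-2.197225)=-0.244136, 0.022222×(-3.806662)=-0.084592, 0.244444×(-1.408767)=-0.344365, 0.022222×(-3.806662)=-0.084592.
Sum = -1.273481, so H' = 1.2735.

1.2735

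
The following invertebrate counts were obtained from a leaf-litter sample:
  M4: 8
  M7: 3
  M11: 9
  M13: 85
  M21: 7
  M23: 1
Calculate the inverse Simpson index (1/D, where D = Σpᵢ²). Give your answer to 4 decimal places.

1.7188

Total N = 8+3+9+85+7+1 = 113, so the proportions are 0.0707965, 0.0265487, 0.079646, 0.7522124, 0.0619469, 0.0088496 (working shown to 7 dp, full precision carried).
D = 0.0707965² + 0.0265487² + 0.079646² + 0.7522124² + 0.0619469² + 0.0088496² = 0.0050121 + 0.0007048 + 0.0063435 + 0.5658235 + 0.0038374 + 0.0000783 = 0.5817997.
So 1/D = 1.718805, i.e. 1.7188 to 4 decimal places.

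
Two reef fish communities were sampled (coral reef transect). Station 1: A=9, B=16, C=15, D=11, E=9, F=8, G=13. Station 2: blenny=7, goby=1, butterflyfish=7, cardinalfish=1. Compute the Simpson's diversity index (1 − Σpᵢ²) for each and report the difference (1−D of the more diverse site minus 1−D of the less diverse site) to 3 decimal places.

Station 1: N=81, proportions 0.111111, 0.197531, 0.185185, 0.135802, 0.111111, 0.098765, 0.160494, giving 1−D = 0.848041 (working shown to 6 dp, full precision carried).
Station 2: N=16, proportions 0.4375, 0.0625, 0.4375, 0.0625, giving 1−D = 0.609375.
Difference = |0.848041 − 0.609375| = 0.238666, i.e. 0.239 to 3 decimal places.

0.239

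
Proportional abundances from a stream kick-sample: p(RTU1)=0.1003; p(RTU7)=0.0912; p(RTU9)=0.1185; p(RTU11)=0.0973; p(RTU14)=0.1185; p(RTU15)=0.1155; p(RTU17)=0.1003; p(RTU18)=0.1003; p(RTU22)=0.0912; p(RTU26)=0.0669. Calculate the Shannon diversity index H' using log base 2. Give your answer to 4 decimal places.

Each pᵢ log₂ pᵢ term (working shown to 6 dp, full precision carried): 0.1003×(-3.317606)=-0.332756, 0.0912×(-3.454822)=-0.315080, 0.1185×(-3.077041)=-0.364629, 0.0973×(-3.361416)=-0.327066, 0.1185×(-3.077041)=-0.364629, 0.1155×(-3.114035)=-0.359671, 0.1003×(-3.317606)=-0.332756, 0.1003×(-3.317606)=-0.332756, 0.0912×(-3.454822)=-0.315080, 0.0669×(-3.901850)=-0.261034.
Sum = -3.305457, so H' = 3.3055.

3.3055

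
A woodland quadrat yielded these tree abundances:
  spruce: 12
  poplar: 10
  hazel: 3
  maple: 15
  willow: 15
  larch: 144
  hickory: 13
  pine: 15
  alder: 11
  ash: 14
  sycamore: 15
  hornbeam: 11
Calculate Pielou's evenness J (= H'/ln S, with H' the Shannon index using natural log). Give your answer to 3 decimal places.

Total N = 12+10+3+15+15+144+13+15+11+14+15+11 = 278, so the proportions are 0.04317, 0.03597, 0.01079, 0.05396, 0.05396, 0.51799, 0.04676, 0.05396, 0.03957, 0.05036, 0.05396, 0.03957 (working shown to 5 dp, full precision carried).
H' = −Σ pᵢ ln pᵢ = −((-0.13566) + (-0.11961) + (-0.04887) + (-0.15753) + (-0.15753) + (-0.34073) + (-0.14322) + (-0.15753) + (-0.12779) + (-0.15050) + (-0.15753) + (-0.12779)) = 1.82431.
With S = 12 species, ln S = 2.48491, so J = 1.82431/2.48491 = 0.73415, i.e. 0.734 to 3 decimal places.

0.734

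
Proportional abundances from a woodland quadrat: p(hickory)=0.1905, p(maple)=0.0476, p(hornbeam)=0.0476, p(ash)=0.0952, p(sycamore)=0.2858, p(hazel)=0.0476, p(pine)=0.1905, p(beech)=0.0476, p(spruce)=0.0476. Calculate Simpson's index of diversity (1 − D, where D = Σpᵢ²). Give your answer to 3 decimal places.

0.825

D = 0.1905² + 0.0476² + 0.0476² + 0.0952² + 0.2858² + 0.0476² + 0.1905² + 0.0476² + 0.0476² = 0.03629 + 0.00227 + 0.00227 + 0.00906 + 0.08168 + 0.00227 + 0.03629 + 0.00227 + 0.00227 = 0.17465 (working shown to 5 dp, full precision carried).
So 1 − D = 0.82535, i.e. 0.825 to 3 decimal places.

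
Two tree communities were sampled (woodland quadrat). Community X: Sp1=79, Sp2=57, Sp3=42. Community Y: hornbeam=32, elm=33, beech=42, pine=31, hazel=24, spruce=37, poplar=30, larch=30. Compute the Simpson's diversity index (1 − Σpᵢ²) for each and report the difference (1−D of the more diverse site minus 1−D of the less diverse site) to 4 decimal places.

Community X: N=178, proportions 0.44382, 0.320225, 0.235955, giving 1−D = 0.644805 (working shown to 6 dp, full precision carried).
Community Y: N=259, proportions 0.123552, 0.127413, 0.162162, 0.119691, 0.092664, 0.142857, 0.11583, 0.11583, giving 1−D = 0.872050.
Difference = |0.644805 − 0.872050| = 0.227245, i.e. 0.2272 to 4 decimal places.

0.2272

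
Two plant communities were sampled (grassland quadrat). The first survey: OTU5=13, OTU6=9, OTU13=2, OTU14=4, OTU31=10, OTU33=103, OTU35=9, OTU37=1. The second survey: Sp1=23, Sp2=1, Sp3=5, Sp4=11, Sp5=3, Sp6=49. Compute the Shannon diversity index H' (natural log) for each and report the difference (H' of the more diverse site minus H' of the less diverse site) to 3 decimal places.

0.080

The first survey: N=151, proportions 0.08609, 0.0596, 0.01325, 0.02649, 0.06623, 0.68212, 0.0596, 0.00662, giving H' = 1.17471 (working shown to 5 dp, full precision carried).
The second survey: N=92, proportions 0.25, 0.01087, 0.05435, 0.11957, 0.03261, 0.53261, giving H' = 1.25510.
Difference = |1.17471 − 1.25510| = 0.08039, i.e. 0.080 to 3 decimal places.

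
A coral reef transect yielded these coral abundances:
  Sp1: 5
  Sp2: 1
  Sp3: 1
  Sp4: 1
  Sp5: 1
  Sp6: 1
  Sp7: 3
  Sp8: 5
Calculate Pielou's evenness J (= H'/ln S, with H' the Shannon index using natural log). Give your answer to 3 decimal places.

Total N = 5+1+1+1+1+1+3+5 = 18, so the proportions are 0.27778, 0.05556, 0.05556, 0.05556, 0.05556, 0.05556, 0.16667, 0.27778 (working shown to 5 dp, full precision carried).
H' = −Σ pᵢ ln pᵢ = −((-0.35581) + (-0.16058) + (-0.16058) + (-0.16058) + (-0.16058) + (-0.16058) + (-0.29863) + (-0.35581)) = 1.81314.
With S = 8 species, ln S = 2.07944, so J = 1.81314/2.07944 = 0.87193, i.e. 0.872 to 3 decimal places.

0.872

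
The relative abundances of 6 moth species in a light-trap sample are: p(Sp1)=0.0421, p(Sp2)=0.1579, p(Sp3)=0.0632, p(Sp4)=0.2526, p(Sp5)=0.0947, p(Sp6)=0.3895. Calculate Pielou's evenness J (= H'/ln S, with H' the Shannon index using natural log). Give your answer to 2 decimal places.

H' = −Σ pᵢ ln pᵢ = −((-0.1334) + (-0.2915) + (-0.1745) + (-0.3476) + (-0.2232) + (-0.3673)) = 1.5374 (working shown to 4 dp, full precision carried).
With S = 6 species, ln S = 1.7918, so J = 1.5374/1.7918 = 0.8580, i.e. 0.86 to 2 decimal places.

0.86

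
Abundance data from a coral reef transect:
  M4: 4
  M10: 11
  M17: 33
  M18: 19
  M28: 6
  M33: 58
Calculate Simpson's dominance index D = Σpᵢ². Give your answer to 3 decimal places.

Total N = 4+11+33+19+6+58 = 131, so the proportions are 0.03053, 0.08397, 0.25191, 0.14504, 0.0458, 0.44275 (working shown to 5 dp, full precision carried).
D = 0.03053² + 0.08397² + 0.25191² + 0.14504² + 0.0458² + 0.44275² = 0.00093 + 0.00705 + 0.06346 + 0.02104 + 0.00210 + 0.19603 = 0.29060.
To 3 decimal places, D = 0.291.

0.291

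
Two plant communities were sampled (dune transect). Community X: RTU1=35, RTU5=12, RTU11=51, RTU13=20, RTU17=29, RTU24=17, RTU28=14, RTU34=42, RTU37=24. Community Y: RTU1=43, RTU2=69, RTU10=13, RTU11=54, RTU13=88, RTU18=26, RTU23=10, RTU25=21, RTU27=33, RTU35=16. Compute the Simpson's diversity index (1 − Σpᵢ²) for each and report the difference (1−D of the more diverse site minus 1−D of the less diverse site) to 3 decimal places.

Community X: N=244, proportions 0.14344, 0.04918, 0.20902, 0.08197, 0.11885, 0.06967, 0.05738, 0.17213, 0.09836, giving 1−D = 0.86502 (working shown to 5 dp, full precision carried).
Community Y: N=373, proportions 0.11528, 0.18499, 0.03485, 0.14477, 0.23592, 0.06971, 0.02681, 0.0563, 0.08847, 0.0429, giving 1−D = 0.85624.
Difference = |0.86502 − 0.85624| = 0.00878, i.e. 0.009 to 3 decimal places.

0.009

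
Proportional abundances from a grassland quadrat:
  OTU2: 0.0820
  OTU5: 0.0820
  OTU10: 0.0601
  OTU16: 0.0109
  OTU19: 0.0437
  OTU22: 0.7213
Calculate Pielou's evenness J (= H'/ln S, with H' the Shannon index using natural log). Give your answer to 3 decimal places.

H' = −Σ pᵢ ln pᵢ = −((-0.20508) + (-0.20508) + (-0.16899) + (-0.04926) + (-0.13680) + (-0.23565)) = 1.00086 (working shown to 5 dp, full precision carried).
With S = 6 species, ln S = 1.79176, so J = 1.00086/1.79176 = 0.55859, i.e. 0.559 to 3 decimal places.

0.559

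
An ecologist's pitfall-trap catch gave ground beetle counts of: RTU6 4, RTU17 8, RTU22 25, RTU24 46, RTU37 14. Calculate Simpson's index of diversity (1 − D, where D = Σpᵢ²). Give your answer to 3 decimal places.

Total N = 4+8+25+46+14 = 97, so the proportions are 0.04124, 0.08247, 0.25773, 0.47423, 0.14433 (working shown to 5 dp, full precision carried).
D = 0.04124² + 0.08247² + 0.25773² + 0.47423² + 0.14433² = 0.00170 + 0.00680 + 0.06643 + 0.22489 + 0.02083 = 0.32065.
So 1 − D = 0.67935, i.e. 0.679 to 3 decimal places.

0.679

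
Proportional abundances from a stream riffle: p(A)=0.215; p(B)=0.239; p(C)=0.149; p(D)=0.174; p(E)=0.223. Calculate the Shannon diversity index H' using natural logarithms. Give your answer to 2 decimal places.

1.60

Each pᵢ ln pᵢ term (working shown to 4 dp, full precision carried): 0.215×(-1.5371)=-0.3305, 0.239×(-1.4313)=-0.3421, 0.149×(-1.9038)=-0.2837, 0.174×(-1.7487)=-0.3043, 0.223×(-1.5006)=-0.3346.
Sum = -1.5951, so H' = 1.60.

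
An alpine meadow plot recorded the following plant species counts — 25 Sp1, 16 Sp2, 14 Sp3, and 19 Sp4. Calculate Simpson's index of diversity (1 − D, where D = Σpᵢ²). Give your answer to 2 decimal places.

0.74

Total N = 25+16+14+19 = 74, so the proportions are 0.3378, 0.2162, 0.1892, 0.2568 (working shown to 4 dp, full precision carried).
D = 0.3378² + 0.2162² + 0.1892² + 0.2568² = 0.1141 + 0.0467 + 0.0358 + 0.0659 = 0.2626.
So 1 − D = 0.7374, i.e. 0.74 to 2 decimal places.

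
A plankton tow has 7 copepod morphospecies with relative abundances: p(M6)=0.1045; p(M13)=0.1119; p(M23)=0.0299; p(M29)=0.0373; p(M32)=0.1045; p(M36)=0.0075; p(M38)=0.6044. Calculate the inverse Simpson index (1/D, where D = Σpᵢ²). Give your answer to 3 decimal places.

D = 0.1045² + 0.1119² + 0.0299² + 0.0373² + 0.1045² + 0.0075² + 0.6044² = 0.010920 + 0.012522 + 0.000894 + 0.001391 + 0.010920 + 0.000056 + 0.365299 = 0.402003 (working shown to 6 dp, full precision carried).
So 1/D = 2.48754, i.e. 2.488 to 3 decimal places.

2.488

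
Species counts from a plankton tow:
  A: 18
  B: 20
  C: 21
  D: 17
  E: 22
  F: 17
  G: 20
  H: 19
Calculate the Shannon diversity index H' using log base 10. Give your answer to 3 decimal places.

Total N = 18+20+21+17+22+17+20+19 = 154, so the proportions are 0.11688, 0.12987, 0.13636, 0.11039, 0.14286, 0.11039, 0.12987, 0.12338 (working shown to 5 dp, full precision carried).
Each pᵢ log₁₀ pᵢ term: 0.11688×(-0.93225)=-0.10896, 0.12987×(-0.88649)=-0.11513, 0.13636×(-0.86530)=-0.11800, 0.11039×(-0.95707)=-0.10565, 0.14286×(-0.84510)=-0.12073, 0.11039×(-0.95707)=-0.10565, 0.12987×(-0.88649)=-0.11513, 0.12338×(-0.90877)=-0.11212.
Sum = -0.90137, so H' = 0.901.

0.901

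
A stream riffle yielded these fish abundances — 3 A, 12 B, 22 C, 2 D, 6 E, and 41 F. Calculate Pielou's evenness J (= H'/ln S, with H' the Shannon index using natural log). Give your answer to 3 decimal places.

Total N = 3+12+22+2+6+41 = 86, so the proportions are 0.03488, 0.13953, 0.25581, 0.02326, 0.06977, 0.47674 (working shown to 5 dp, full precision carried).
H' = −Σ pᵢ ln pᵢ = −((-0.11706) + (-0.27481) + (-0.34875) + (-0.08747) + (-0.18576) + (-0.35316)) = 1.36701.
With S = 6 species, ln S = 1.79176, so J = 1.36701/1.79176 = 0.76294, i.e. 0.763 to 3 decimal places.

0.763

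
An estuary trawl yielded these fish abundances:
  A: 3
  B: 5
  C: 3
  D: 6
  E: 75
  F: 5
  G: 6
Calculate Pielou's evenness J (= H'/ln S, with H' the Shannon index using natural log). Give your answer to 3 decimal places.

Total N = 3+5+3+6+75+5+6 = 103, so the proportions are 0.02913, 0.04854, 0.02913, 0.05825, 0.72816, 0.04854, 0.05825 (working shown to 5 dp, full precision carried).
H' = −Σ pᵢ ln pᵢ = −((-0.10299) + (-0.14686) + (-0.10299) + (-0.16561) + (-0.23100) + (-0.14686) + (-0.16561)) = 1.06193.
With S = 7 species, ln S = 1.94591, so J = 1.06193/1.94591 = 0.54572, i.e. 0.546 to 3 decimal places.

0.546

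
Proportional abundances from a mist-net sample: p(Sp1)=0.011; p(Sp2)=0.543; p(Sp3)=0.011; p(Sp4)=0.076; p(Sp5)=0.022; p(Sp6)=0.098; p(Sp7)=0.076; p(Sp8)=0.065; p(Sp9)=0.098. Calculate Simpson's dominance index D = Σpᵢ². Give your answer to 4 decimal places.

0.3306

D = 0.011² + 0.543² + 0.011² + 0.076² + 0.022² + 0.098² + 0.076² + 0.065² + 0.098² = 0.000121 + 0.294849 + 0.000121 + 0.005776 + 0.000484 + 0.009604 + 0.005776 + 0.004225 + 0.009604 = 0.330560 (working shown to 6 dp, full precision carried).
To 4 decimal places, D = 0.3306.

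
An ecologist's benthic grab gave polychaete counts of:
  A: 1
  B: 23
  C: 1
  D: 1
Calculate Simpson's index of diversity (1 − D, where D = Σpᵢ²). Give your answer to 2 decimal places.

Total N = 1+23+1+1 = 26, so the proportions are 0.0385, 0.8846, 0.0385, 0.0385 (working shown to 4 dp, full precision carried).
D = 0.0385² + 0.8846² + 0.0385² + 0.0385² = 0.0015 + 0.7825 + 0.0015 + 0.0015 = 0.7870.
So 1 − D = 0.2130, i.e. 0.21 to 2 decimal places.

0.21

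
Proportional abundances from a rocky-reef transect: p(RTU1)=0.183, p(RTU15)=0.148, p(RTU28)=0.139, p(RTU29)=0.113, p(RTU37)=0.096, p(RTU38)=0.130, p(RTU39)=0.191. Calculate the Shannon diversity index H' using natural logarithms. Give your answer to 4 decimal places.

Each pᵢ ln pᵢ term (working shown to 6 dp, full precision carried): 0.183×(-1.698269)=-0.310783, 0.148×(-1.910543)=-0.282760, 0.139×(-1.973281)=-0.274286, 0.113×(-2.180367)=-0.246382, 0.096×(-2.343407)=-0.224967, 0.13×(-2.040221)=-0.265229, 0.191×(-1.655482)=-0.316197.
Sum = -1.920604, so H' = 1.9206.

1.9206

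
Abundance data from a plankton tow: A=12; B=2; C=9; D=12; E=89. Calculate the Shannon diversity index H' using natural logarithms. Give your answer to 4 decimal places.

Total N = 12+2+9+12+89 = 124, so the proportions are 0.096774, 0.016129, 0.072581, 0.096774, 0.717742 (working shown to 6 dp, full precision carried).
Each pᵢ ln pᵢ term: 0.096774×(-2.335375)=-0.226004, 0.016129×(-4.127134)=-0.066567, 0.072581×(-2.623057)=-0.190383, 0.096774×(-2.335375)=-0.226004, 0.717742×(-0.331645)=-0.238036.
Sum = -0.946994, so H' = 0.9470.

0.9470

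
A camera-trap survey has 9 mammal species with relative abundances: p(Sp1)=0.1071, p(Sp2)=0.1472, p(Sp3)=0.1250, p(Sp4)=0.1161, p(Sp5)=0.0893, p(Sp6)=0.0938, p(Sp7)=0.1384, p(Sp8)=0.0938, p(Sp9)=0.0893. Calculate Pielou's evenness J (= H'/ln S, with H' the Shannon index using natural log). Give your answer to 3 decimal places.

0.992

H' = −Σ pᵢ ln pᵢ = −((-0.23926) + (-0.28203) + (-0.25993) + (-0.25000) + (-0.21573) + (-0.22199) + (-0.27370) + (-0.22199) + (-0.21573)) = 2.18035 (working shown to 5 dp, full precision carried).
With S = 9 species, ln S = 2.19722, so J = 2.18035/2.19722 = 0.99232, i.e. 0.992 to 3 decimal places.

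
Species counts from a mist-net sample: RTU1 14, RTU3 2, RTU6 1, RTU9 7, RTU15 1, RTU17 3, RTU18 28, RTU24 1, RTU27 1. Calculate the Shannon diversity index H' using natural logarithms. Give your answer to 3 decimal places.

Total N = 14+2+1+7+1+3+28+1+1 = 58, so the proportions are 0.24138, 0.03448, 0.01724, 0.12069, 0.01724, 0.05172, 0.48276, 0.01724, 0.01724 (working shown to 5 dp, full precision carried).
Each pᵢ ln pᵢ term: 0.24138×(-1.42139)=-0.34309, 0.03448×(-3.36730)=-0.11611, 0.01724×(-4.06044)=-0.07001, 0.12069×(-2.11453)=-0.25520, 0.01724×(-4.06044)=-0.07001, 0.05172×(-2.96183)=-0.15320, 0.48276×(-0.72824)=-0.35156, 0.01724×(-4.06044)=-0.07001, 0.01724×(-4.06044)=-0.07001.
Sum = -1.49920, so H' = 1.499.

1.499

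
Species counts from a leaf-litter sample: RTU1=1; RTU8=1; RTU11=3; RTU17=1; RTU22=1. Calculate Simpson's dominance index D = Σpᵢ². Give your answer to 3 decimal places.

Total N = 1+1+3+1+1 = 7, so the proportions are 0.14286, 0.14286, 0.42857, 0.14286, 0.14286 (working shown to 5 dp, full precision carried).
D = 0.14286² + 0.14286² + 0.42857² + 0.14286² + 0.14286² = 0.02041 + 0.02041 + 0.18367 + 0.02041 + 0.02041 = 0.26531.
To 3 decimal places, D = 0.265.

0.265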